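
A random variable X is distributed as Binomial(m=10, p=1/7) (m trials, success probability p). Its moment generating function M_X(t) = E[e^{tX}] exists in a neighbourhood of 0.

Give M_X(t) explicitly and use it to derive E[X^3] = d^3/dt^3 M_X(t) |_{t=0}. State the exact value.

E[X^3] = M^(3)(0) = 3100/343

M_X(t) = (e^(t)/7 + 6/7)^10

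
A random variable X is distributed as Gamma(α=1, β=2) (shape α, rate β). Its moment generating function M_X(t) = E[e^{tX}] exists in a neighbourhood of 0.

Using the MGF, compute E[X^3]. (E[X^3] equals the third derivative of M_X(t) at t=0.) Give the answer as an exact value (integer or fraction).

M_X(t) = 2/(2 - t)
dM/dt = 2/(t^2 - 4*t + 4)
d^2M/dt^2 = -4/(t^3 - 6*t^2 + 12*t - 8)
d^3M/dt^3 = 12/(t^4 - 8*t^3 + 24*t^2 - 32*t + 16)

E[X^3] = d^3M/dt^3 |_{t=0} = 3/4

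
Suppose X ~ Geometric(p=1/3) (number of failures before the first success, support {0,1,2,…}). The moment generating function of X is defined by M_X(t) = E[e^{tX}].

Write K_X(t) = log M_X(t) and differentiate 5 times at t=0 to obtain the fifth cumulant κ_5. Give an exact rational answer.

M_X(t) = 1/(3*(1 - 2*e^(t)/3))
K_X(t) = log M_X(t) = -log(1 - 2*e^(t)/3) - log(3)
K′(t) = -2*e^(t)/(2*e^(t) - 3)
K′′(t) = 6*e^(t)/(4*e^(2*t) - 12*e^(t) + 9)
K′′′(t) = (-12*e^(2*t) - 18*e^(t))/(8*e^(3*t) - 36*e^(2*t) + 54*e^(t) - 27)
K′′′′(t) = (24*e^(3*t) + 144*e^(2*t) + 54*e^(t))/(16*e^(4*t) - 96*e^(3*t) + 216*e^(2*t) - 216*e^(t) + 81)
K′′′′′(t) = (-48*e^(4*t) - 792*e^(3*t) - 1188*e^(2*t) - 162*e^(t))/(32*e^(5*t) - 240*e^(4*t) + 720*e^(3*t) - 1080*e^(2*t) + 810*e^(t) - 243)

κ_5 = K′′′′′(0) = 2190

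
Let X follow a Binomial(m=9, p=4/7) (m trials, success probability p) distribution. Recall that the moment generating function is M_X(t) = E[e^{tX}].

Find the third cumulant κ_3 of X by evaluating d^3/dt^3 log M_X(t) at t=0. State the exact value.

κ_3 = K^(3)(0) = -108/343

M_X(t) = (4*e^(t)/7 + 3/7)^9
K_X(t) = log M_X(t) = 9*log(4*e^(t)/7 + 3/7)
K^(3)(t) = (-432*e^(2*t) + 324*e^(t))/(64*e^(3*t) + 144*e^(2*t) + 108*e^(t) + 27)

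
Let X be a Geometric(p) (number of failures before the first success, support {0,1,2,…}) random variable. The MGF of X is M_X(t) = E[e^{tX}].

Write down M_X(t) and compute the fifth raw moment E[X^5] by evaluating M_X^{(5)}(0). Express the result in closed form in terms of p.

M_X(t) = p/(-(1 - p)*e^(t) + 1)
dM/dt = (-p^2*e^(t) + p*e^(t))/(p^2*e^(2*t) - 2*p*e^(2*t) + 2*p*e^(t) + e^(2*t) - 2*e^(t) + 1)

E[X^5] = d^5M/dt^5 |_{t=0} = -1 + 31/p - 180/p^2 + 390/p^3 - 360/p^4 + 120/p^5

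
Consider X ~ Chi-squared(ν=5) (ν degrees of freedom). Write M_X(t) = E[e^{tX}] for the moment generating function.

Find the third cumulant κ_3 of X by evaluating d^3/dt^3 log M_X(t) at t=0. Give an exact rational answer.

M_X(t) = (1 - 2*t)^(-5/2)
K_X(t) = log M_X(t) = -5*log(1 - 2*t)/2
K′(t) = -5/(2*t - 1)
K′′(t) = 10/(4*t^2 - 4*t + 1)
K′′′(t) = -40/(8*t^3 - 12*t^2 + 6*t - 1)

κ_3 = K′′′(0) = 40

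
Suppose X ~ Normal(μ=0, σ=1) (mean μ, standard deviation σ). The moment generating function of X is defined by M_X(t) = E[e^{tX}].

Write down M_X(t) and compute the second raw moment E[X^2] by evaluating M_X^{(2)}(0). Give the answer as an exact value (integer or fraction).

M_X(t) = e^(t^2/2)
M′(t) = t*e^(t^2/2)
M′′(t) = t^2*e^(t^2/2) + e^(t^2/2)

E[X^2] = M′′(0) = 1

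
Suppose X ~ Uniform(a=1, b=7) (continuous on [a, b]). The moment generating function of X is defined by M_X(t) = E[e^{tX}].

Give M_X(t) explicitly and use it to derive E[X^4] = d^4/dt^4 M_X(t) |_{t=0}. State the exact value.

E[X^4] = M^(4)(0) = 2801/5

M_X(t) = (e^(7*t) - e^(t))/(6*t)
M^(4)(t) = (2401*t^4*e^(7*t) - t^4*e^(t) - 1372*t^3*e^(7*t) + 4*t^3*e^(t) + 588*t^2*e^(7*t) - 12*t^2*e^(t) - 168*t*e^(7*t) + 24*t*e^(t) + 24*e^(7*t) - 24*e^(t))/(6*t^5)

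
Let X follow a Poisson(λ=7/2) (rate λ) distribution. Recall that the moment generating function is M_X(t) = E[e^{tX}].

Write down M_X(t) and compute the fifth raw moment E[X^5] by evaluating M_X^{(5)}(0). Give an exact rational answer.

E[X^5] = M^(5)(0) = 105119/32

M_X(t) = e^(7*e^(t)/2 - 7/2)
M^(5)(t) = (16807*e^(5*t)*e^(7*e^(t)/2) + 48020*e^(4*t)*e^(7*e^(t)/2) + 34300*e^(3*t)*e^(7*e^(t)/2) + 5880*e^(2*t)*e^(7*e^(t)/2) + 112*e^(t)*e^(7*e^(t)/2))*e^(-7/2)/32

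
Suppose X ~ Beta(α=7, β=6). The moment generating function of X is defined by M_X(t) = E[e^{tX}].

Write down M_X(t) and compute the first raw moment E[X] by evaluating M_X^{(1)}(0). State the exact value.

E[X] = D[M](0) = 7/13

M_X(t) = ₁F₁(7; 13; t)
D[M](t) = 7*₁F₁(8; 14; t)/13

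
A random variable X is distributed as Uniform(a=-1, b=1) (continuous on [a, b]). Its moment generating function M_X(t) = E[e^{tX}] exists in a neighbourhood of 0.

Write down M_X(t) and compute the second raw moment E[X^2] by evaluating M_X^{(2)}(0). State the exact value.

E[X^2] = M′′(0) = 1/3

M_X(t) = (e^(t) - e^(-t))/(2*t)
M′(t) = (t*e^(2*t) + t - e^(2*t) + 1)*e^(-t)/(2*t^2)
M′′(t) = (t^2*e^(2*t) - t^2 - 2*t*e^(2*t) - 2*t + 2*e^(2*t) - 2)*e^(-t)/(2*t^3)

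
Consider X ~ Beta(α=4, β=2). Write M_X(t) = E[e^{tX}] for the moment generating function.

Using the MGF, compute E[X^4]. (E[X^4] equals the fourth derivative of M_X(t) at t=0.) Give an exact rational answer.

M_X(t) = ₁F₁(4; 6; t)
D^4[M](t) = 5*₁F₁(8; 10; t)/18

E[X^4] = D^4[M](0) = 5/18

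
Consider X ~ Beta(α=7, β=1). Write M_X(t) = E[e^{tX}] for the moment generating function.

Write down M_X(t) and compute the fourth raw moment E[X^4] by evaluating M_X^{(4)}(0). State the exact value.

M_X(t) = ₁F₁(7; 8; t)
M′(t) = 7*₁F₁(8; 9; t)/8
M′′(t) = 7*₁F₁(9; 10; t)/9
M′′′(t) = 7*₁F₁(10; 11; t)/10
M′′′′(t) = 7*₁F₁(11; 12; t)/11

E[X^4] = M′′′′(0) = 7/11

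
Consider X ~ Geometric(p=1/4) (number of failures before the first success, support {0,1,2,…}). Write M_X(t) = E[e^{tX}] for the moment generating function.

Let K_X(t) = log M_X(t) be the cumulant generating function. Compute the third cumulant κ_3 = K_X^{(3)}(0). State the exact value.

M_X(t) = 1/(4*(1 - 3*e^(t)/4))
K_X(t) = log M_X(t) = -log(1 - 3*e^(t)/4) - 2*log(2)
K^(3)(t) = (-36*e^(2*t) - 48*e^(t))/(27*e^(3*t) - 108*e^(2*t) + 144*e^(t) - 64)

κ_3 = K^(3)(0) = 84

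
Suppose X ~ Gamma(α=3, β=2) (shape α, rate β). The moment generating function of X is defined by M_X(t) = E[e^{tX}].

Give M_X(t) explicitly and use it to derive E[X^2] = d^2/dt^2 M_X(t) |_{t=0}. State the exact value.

M_X(t) = 8/(2 - t)^3
M′(t) = 24/(t^4 - 8*t^3 + 24*t^2 - 32*t + 16)
M′′(t) = -96/(t^5 - 10*t^4 + 40*t^3 - 80*t^2 + 80*t - 32)

E[X^2] = M′′(0) = 3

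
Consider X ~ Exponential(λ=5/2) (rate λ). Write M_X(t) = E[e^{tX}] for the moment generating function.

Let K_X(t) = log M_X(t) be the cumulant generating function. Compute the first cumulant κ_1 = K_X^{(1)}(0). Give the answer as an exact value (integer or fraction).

κ_1 = K′(0) = 2/5

M_X(t) = 5/(2*(5/2 - t))
K_X(t) = log M_X(t) = -log(5/2 - t) - log(2) + log(5)
K′(t) = -2/(2*t - 5)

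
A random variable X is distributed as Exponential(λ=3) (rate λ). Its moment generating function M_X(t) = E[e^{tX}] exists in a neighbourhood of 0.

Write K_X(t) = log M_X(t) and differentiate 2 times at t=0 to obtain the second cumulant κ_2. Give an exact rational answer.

M_X(t) = 3/(3 - t)
K_X(t) = log M_X(t) = -log(3 - t) + log(3)
dK/dt = -1/(t - 3)
d^2K/dt^2 = 1/(t^2 - 6*t + 9)

κ_2 = d^2K/dt^2 |_{t=0} = 1/9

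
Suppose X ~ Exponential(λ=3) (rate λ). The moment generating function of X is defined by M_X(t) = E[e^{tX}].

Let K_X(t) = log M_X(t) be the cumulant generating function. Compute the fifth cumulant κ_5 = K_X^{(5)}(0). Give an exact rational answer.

κ_5 = d^5K/dt^5 |_{t=0} = 8/81

M_X(t) = 3/(3 - t)
K_X(t) = log M_X(t) = -log(3 - t) + log(3)
dK/dt = -1/(t - 3)
d^2K/dt^2 = 1/(t^2 - 6*t + 9)
d^3K/dt^3 = -2/(t^3 - 9*t^2 + 27*t - 27)
d^4K/dt^4 = 6/(t^4 - 12*t^3 + 54*t^2 - 108*t + 81)
d^5K/dt^5 = -24/(t^5 - 15*t^4 + 90*t^3 - 270*t^2 + 405*t - 243)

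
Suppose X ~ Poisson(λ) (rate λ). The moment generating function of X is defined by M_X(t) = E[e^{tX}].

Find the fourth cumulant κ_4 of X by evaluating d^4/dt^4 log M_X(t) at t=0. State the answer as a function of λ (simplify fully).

M_X(t) = e^(λ*(e^(t) - 1))
K_X(t) = log M_X(t) = λ*(e^(t) - 1)
K^(4)(t) = λ*e^(t)

κ_4 = K^(4)(0) = λ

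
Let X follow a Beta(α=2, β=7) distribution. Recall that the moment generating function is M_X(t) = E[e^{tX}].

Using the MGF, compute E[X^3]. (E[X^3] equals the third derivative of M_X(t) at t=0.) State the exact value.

E[X^3] = d^3M/dt^3 |_{t=0} = 4/165

M_X(t) = ₁F₁(2; 9; t)
dM/dt = 2*₁F₁(3; 10; t)/9
d^2M/dt^2 = ₁F₁(4; 11; t)/15
d^3M/dt^3 = 4*₁F₁(5; 12; t)/165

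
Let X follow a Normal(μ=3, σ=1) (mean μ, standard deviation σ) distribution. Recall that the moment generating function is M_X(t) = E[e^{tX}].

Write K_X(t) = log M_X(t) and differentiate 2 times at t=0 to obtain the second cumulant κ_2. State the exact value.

κ_2 = D^2[K](0) = 1

M_X(t) = e^(t^2/2 + 3*t)
K_X(t) = log M_X(t) = t^2/2 + 3*t
D^2[K](t) = 1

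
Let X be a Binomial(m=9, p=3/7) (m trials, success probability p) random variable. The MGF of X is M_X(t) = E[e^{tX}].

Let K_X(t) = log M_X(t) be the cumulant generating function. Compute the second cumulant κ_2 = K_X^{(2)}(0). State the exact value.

M_X(t) = (3*e^(t)/7 + 4/7)^9
K_X(t) = log M_X(t) = 9*log(3*e^(t)/7 + 4/7)
K′(t) = 27*e^(t)/(3*e^(t) + 4)
K′′(t) = 108*e^(t)/(9*e^(2*t) + 24*e^(t) + 16)

κ_2 = K′′(0) = 108/49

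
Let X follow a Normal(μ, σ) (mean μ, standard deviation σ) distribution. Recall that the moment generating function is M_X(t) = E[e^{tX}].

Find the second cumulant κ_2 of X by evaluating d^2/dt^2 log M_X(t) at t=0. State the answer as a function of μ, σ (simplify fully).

M_X(t) = e^(μ*t + σ^2*t^2/2)
K_X(t) = log M_X(t) = μ*t + σ^2*t^2/2
D^2[K](t) = σ^2

κ_2 = D^2[K](0) = σ^2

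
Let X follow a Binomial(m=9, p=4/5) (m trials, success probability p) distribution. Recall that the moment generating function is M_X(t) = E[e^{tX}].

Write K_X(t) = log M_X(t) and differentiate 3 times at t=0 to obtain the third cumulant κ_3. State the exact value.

M_X(t) = (4*e^(t)/5 + 1/5)^9
K_X(t) = log M_X(t) = 9*log(4*e^(t)/5 + 1/5)
K′(t) = 36*e^(t)/(4*e^(t) + 1)
K′′(t) = 36*e^(t)/(16*e^(2*t) + 8*e^(t) + 1)
K′′′(t) = (-144*e^(2*t) + 36*e^(t))/(64*e^(3*t) + 48*e^(2*t) + 12*e^(t) + 1)

κ_3 = K′′′(0) = -108/125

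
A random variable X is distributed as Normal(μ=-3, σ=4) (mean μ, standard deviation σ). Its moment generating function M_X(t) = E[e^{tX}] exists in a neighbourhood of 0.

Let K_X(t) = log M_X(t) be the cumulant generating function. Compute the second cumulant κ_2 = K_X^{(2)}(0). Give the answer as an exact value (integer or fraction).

M_X(t) = e^(8*t^2 - 3*t)
K_X(t) = log M_X(t) = 8*t^2 - 3*t
K^(2)(t) = 16

κ_2 = K^(2)(0) = 16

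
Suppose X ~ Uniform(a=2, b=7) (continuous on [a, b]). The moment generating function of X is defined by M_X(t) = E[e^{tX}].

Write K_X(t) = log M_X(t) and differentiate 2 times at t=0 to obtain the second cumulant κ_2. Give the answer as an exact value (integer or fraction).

κ_2 = K^(2)(0) = 25/12

M_X(t) = (e^(7*t) - e^(2*t))/(5*t)
K_X(t) = log M_X(t) = -log(t) + log(e^(7*t) - e^(2*t)) - log(5)
K^(2)(t) = (-25*t^2*e^(5*t) + e^(10*t) - 2*e^(5*t) + 1)/(t^2*e^(10*t) - 2*t^2*e^(5*t) + t^2)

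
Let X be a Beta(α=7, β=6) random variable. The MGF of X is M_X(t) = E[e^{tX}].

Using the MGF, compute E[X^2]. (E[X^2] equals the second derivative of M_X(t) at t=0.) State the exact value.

M_X(t) = ₁F₁(7; 13; t)
dM/dt = 7*₁F₁(8; 14; t)/13
d^2M/dt^2 = 4*₁F₁(9; 15; t)/13

E[X^2] = d^2M/dt^2 |_{t=0} = 4/13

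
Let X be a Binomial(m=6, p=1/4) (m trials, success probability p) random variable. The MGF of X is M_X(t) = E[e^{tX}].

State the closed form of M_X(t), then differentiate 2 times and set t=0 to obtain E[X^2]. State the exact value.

E[X^2] = D^2[M](0) = 27/8

M_X(t) = (e^(t)/4 + 3/4)^6
D^2[M](t) = 9*e^(6*t)/1024 + 225*e^(5*t)/2048 + 135*e^(4*t)/256 + 1215*e^(3*t)/1024 + 1215*e^(2*t)/1024 + 729*e^(t)/2048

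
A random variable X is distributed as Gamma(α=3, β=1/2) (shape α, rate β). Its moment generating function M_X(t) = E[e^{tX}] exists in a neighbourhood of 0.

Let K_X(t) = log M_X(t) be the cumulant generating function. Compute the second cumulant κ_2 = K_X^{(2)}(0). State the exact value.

κ_2 = D^2[K](0) = 12

M_X(t) = 1/(8*(1/2 - t)^3)
K_X(t) = log M_X(t) = -3*log(1/2 - t) - 3*log(2)
D^2[K](t) = 12/(4*t^2 - 4*t + 1)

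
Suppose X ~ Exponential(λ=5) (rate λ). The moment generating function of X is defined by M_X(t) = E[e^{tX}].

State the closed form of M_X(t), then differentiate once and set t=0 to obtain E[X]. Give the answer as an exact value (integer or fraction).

M_X(t) = 5/(5 - t)
M^(1)(t) = 5/(t^2 - 10*t + 25)

E[X] = M^(1)(0) = 1/5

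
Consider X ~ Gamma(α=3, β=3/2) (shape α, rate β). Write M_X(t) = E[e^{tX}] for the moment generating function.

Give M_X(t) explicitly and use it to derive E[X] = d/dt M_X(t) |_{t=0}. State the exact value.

M_X(t) = 27/(8*(3/2 - t)^3)
M′(t) = 162/(16*t^4 - 96*t^3 + 216*t^2 - 216*t + 81)

E[X] = M′(0) = 2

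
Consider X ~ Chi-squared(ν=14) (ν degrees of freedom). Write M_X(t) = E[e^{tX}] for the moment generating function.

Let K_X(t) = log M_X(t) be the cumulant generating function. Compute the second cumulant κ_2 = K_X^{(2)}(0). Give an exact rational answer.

κ_2 = K^(2)(0) = 28

M_X(t) = (1 - 2*t)^(-7)
K_X(t) = log M_X(t) = -7*log(1 - 2*t)
K^(2)(t) = 28/(4*t^2 - 4*t + 1)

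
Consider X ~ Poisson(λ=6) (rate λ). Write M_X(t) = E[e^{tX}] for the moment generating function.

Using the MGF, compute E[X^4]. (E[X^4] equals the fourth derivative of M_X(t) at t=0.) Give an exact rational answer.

E[X^4] = M′′′′(0) = 2850

M_X(t) = e^(6*e^(t) - 6)
M′(t) = 6*e^(-6)*e^(t)*e^(6*e^(t))
M′′(t) = (36*e^(2*t)*e^(6*e^(t)) + 6*e^(t)*e^(6*e^(t)))*e^(-6)
M′′′(t) = (216*e^(3*t)*e^(6*e^(t)) + 108*e^(2*t)*e^(6*e^(t)) + 6*e^(t)*e^(6*e^(t)))*e^(-6)
M′′′′(t) = (1296*e^(4*t)*e^(6*e^(t)) + 1296*e^(3*t)*e^(6*e^(t)) + 252*e^(2*t)*e^(6*e^(t)) + 6*e^(t)*e^(6*e^(t)))*e^(-6)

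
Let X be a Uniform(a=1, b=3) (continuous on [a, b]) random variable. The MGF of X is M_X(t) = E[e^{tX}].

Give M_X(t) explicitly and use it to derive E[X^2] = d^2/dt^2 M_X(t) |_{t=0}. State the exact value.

E[X^2] = M′′(0) = 13/3

M_X(t) = (e^(3*t) - e^(t))/(2*t)
M′(t) = (3*t*e^(3*t) - t*e^(t) - e^(3*t) + e^(t))/(2*t^2)
M′′(t) = (9*t^2*e^(3*t) - t^2*e^(t) - 6*t*e^(3*t) + 2*t*e^(t) + 2*e^(3*t) - 2*e^(t))/(2*t^3)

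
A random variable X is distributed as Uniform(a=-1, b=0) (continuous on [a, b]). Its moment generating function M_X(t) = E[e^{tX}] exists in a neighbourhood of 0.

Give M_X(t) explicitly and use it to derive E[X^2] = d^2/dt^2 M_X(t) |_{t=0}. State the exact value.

E[X^2] = M′′(0) = 1/3

M_X(t) = (1 - e^(-t))/t
M′(t) = (t - e^(t) + 1)*e^(-t)/t^2
M′′(t) = (-t^2 - 2*t + 2*e^(t) - 2)*e^(-t)/t^3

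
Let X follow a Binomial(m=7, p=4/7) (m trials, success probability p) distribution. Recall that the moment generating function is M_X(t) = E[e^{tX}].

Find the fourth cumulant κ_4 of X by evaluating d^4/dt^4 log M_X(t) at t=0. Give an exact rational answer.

M_X(t) = (4*e^(t)/7 + 3/7)^7
K_X(t) = log M_X(t) = 7*log(4*e^(t)/7 + 3/7)
D^4[K](t) = (1344*e^(3*t) - 4032*e^(2*t) + 756*e^(t))/(256*e^(4*t) + 768*e^(3*t) + 864*e^(2*t) + 432*e^(t) + 81)

κ_4 = D^4[K](0) = -276/343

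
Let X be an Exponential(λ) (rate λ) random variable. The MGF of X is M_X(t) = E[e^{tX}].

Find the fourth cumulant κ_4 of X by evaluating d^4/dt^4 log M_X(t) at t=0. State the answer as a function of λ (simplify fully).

κ_4 = K^(4)(0) = 6/λ^4

M_X(t) = λ/(λ - t)
K_X(t) = log M_X(t) = log(λ) - log(λ - t)
K^(4)(t) = 6/(λ^4 - 4*λ^3*t + 6*λ^2*t^2 - 4*λ*t^3 + t^4)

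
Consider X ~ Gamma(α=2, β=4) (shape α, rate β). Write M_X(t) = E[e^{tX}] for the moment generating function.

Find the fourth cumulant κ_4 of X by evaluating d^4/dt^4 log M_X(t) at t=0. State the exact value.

κ_4 = K′′′′(0) = 3/64

M_X(t) = 16/(4 - t)^2
K_X(t) = log M_X(t) = -2*log(4 - t) + 4*log(2)
K′(t) = -2/(t - 4)
K′′(t) = 2/(t^2 - 8*t + 16)
K′′′(t) = -4/(t^3 - 12*t^2 + 48*t - 64)
K′′′′(t) = 12/(t^4 - 16*t^3 + 96*t^2 - 256*t + 256)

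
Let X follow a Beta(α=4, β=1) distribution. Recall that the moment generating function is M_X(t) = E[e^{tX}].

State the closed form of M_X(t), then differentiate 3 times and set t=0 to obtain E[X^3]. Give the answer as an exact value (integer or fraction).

M_X(t) = ₁F₁(4; 5; t)
D^3[M](t) = 4*₁F₁(7; 8; t)/7

E[X^3] = D^3[M](0) = 4/7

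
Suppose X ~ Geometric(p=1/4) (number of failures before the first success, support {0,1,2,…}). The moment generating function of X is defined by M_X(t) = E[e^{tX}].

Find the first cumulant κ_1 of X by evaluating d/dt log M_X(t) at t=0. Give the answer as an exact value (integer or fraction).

κ_1 = D[K](0) = 3

M_X(t) = 1/(4*(1 - 3*e^(t)/4))
K_X(t) = log M_X(t) = -log(1 - 3*e^(t)/4) - 2*log(2)
D[K](t) = -3*e^(t)/(3*e^(t) - 4)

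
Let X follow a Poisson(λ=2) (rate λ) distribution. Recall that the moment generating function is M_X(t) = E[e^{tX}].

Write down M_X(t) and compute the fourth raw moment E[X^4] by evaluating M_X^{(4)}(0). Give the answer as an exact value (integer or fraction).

E[X^4] = D^4[M](0) = 94

M_X(t) = e^(2*e^(t) - 2)
D^4[M](t) = (16*e^(4*t)*e^(2*e^(t)) + 48*e^(3*t)*e^(2*e^(t)) + 28*e^(2*t)*e^(2*e^(t)) + 2*e^(t)*e^(2*e^(t)))*e^(-2)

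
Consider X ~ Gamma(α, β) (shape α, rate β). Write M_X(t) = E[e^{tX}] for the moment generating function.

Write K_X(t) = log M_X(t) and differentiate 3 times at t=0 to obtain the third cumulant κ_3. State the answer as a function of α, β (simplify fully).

M_X(t) = (β/(β - t))^α
K_X(t) = log M_X(t) = α*(log(β) - log(β - t))
K^(3)(t) = -2*α/(-β^3 + 3*β^2*t - 3*β*t^2 + t^3)

κ_3 = K^(3)(0) = 2*α/β^3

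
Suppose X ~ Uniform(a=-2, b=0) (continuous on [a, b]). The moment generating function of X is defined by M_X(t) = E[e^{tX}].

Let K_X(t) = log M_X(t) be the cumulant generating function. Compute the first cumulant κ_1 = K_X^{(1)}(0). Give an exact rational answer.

M_X(t) = (1 - e^(-2*t))/(2*t)
K_X(t) = log M_X(t) = -log(t) + log(1 - e^(-2*t)) - log(2)
K^(1)(t) = (2*t - e^(2*t) + 1)/(t*e^(2*t) - t)

κ_1 = K^(1)(0) = -1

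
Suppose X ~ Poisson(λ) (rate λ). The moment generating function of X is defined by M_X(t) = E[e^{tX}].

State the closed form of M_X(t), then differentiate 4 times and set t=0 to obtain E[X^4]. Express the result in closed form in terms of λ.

E[X^4] = M′′′′(0) = λ*(λ^3 + 6*λ^2 + 7*λ + 1)

M_X(t) = e^(λ*(e^(t) - 1))
M′(t) = λ*e^(-λ)*e^(t)*e^(λ*e^(t))
M′′(t) = (λ^2*e^(2*t)*e^(λ*e^(t)) + λ*e^(t)*e^(λ*e^(t)))*e^(-λ)
M′′′(t) = (λ^3*e^(3*t)*e^(λ*e^(t)) + 3*λ^2*e^(2*t)*e^(λ*e^(t)) + λ*e^(t)*e^(λ*e^(t)))*e^(-λ)
M′′′′(t) = (λ^4*e^(4*t)*e^(λ*e^(t)) + 6*λ^3*e^(3*t)*e^(λ*e^(t)) + 7*λ^2*e^(2*t)*e^(λ*e^(t)) + λ*e^(t)*e^(λ*e^(t)))*e^(-λ)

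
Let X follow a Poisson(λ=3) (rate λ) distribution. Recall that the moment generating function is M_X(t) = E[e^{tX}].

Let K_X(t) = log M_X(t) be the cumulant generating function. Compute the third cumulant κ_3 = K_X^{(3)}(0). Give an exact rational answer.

κ_3 = d^3K/dt^3 |_{t=0} = 3

M_X(t) = e^(3*e^(t) - 3)
K_X(t) = log M_X(t) = 3*e^(t) - 3
dK/dt = 3*e^(t)
d^2K/dt^2 = 3*e^(t)
d^3K/dt^3 = 3*e^(t)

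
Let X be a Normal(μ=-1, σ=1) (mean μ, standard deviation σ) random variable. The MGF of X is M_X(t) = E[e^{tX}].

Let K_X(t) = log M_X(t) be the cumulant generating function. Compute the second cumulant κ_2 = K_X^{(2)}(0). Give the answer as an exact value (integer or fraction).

κ_2 = K^(2)(0) = 1

M_X(t) = e^(t^2/2 - t)
K_X(t) = log M_X(t) = t^2/2 - t
K^(2)(t) = 1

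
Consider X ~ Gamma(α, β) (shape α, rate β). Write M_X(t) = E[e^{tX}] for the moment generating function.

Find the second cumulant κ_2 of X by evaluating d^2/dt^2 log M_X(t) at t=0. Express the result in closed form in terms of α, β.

κ_2 = D^2[K](0) = α/β^2

M_X(t) = (β/(β - t))^α
K_X(t) = log M_X(t) = α*(log(β) - log(β - t))
D^2[K](t) = α/(β^2 - 2*β*t + t^2)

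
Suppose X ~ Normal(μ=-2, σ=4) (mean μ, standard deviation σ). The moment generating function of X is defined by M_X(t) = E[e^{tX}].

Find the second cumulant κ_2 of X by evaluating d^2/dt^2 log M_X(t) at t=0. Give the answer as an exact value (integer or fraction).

M_X(t) = e^(8*t^2 - 2*t)
K_X(t) = log M_X(t) = 8*t^2 - 2*t
dK/dt = 16*t - 2
d^2K/dt^2 = 16

κ_2 = d^2K/dt^2 |_{t=0} = 16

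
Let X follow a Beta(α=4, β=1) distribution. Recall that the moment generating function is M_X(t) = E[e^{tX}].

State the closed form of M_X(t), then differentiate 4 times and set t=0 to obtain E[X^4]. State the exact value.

M_X(t) = ₁F₁(4; 5; t)
M^(4)(t) = ₁F₁(8; 9; t)/2

E[X^4] = M^(4)(0) = 1/2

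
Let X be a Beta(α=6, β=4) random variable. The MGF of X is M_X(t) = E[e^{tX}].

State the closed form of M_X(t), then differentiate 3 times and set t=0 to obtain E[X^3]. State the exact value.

M_X(t) = ₁F₁(6; 10; t)
D^3[M](t) = 14*₁F₁(9; 13; t)/55

E[X^3] = D^3[M](0) = 14/55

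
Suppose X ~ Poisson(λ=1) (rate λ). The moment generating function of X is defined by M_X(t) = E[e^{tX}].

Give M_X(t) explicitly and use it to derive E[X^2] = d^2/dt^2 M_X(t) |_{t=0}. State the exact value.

E[X^2] = D^2[M](0) = 2

M_X(t) = e^(e^(t) - 1)
D^2[M](t) = (e^(2*t)*e^(e^(t)) + e^(t)*e^(e^(t)))*e^(-1)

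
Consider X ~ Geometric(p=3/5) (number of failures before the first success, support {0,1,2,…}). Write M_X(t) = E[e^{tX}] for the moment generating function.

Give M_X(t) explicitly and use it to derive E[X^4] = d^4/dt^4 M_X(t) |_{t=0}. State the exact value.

E[X^4] = D^4[M](0) = 602/27

M_X(t) = 3/(5*(1 - 2*e^(t)/5))
D^4[M](t) = (-48*e^(4*t) - 1320*e^(3*t) - 3300*e^(2*t) - 750*e^(t))/(32*e^(5*t) - 400*e^(4*t) + 2000*e^(3*t) - 5000*e^(2*t) + 6250*e^(t) - 3125)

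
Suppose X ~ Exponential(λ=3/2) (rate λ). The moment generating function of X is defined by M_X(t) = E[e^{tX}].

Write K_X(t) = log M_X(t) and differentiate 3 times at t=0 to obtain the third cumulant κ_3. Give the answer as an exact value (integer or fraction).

M_X(t) = 3/(2*(3/2 - t))
K_X(t) = log M_X(t) = -log(3/2 - t) - log(2) + log(3)
dK/dt = -2/(2*t - 3)
d^2K/dt^2 = 4/(4*t^2 - 12*t + 9)
d^3K/dt^3 = -16/(8*t^3 - 36*t^2 + 54*t - 27)

κ_3 = d^3K/dt^3 |_{t=0} = 16/27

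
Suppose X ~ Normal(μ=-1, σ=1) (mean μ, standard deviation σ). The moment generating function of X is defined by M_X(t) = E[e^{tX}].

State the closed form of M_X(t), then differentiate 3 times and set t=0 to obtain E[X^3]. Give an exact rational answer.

E[X^3] = M′′′(0) = -4

M_X(t) = e^(t^2/2 - t)
M′(t) = t*e^(-t)*e^(t^2/2) - e^(-t)*e^(t^2/2)
M′′(t) = (t^2*e^(t^2/2) - 2*t*e^(t^2/2) + 2*e^(t^2/2))*e^(-t)
M′′′(t) = (t^3*e^(t^2/2) - 3*t^2*e^(t^2/2) + 6*t*e^(t^2/2) - 4*e^(t^2/2))*e^(-t)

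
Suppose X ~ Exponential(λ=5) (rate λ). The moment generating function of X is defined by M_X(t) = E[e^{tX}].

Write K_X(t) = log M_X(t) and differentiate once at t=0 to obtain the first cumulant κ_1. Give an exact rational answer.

κ_1 = D[K](0) = 1/5

M_X(t) = 5/(5 - t)
K_X(t) = log M_X(t) = -log(5 - t) + log(5)
D[K](t) = -1/(t - 5)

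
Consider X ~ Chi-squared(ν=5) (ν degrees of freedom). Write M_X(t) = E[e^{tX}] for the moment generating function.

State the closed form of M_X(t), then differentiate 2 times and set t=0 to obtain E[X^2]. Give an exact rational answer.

E[X^2] = d^2M/dt^2 |_{t=0} = 35

M_X(t) = (1 - 2*t)^(-5/2)
dM/dt = -5/(8*t^3*√(1 - 2*t) - 12*t^2*√(1 - 2*t) + 6*t*√(1 - 2*t) - √(1 - 2*t))
d^2M/dt^2 = 35/(16*t^4*√(1 - 2*t) - 32*t^3*√(1 - 2*t) + 24*t^2*√(1 - 2*t) - 8*t*√(1 - 2*t) + √(1 - 2*t))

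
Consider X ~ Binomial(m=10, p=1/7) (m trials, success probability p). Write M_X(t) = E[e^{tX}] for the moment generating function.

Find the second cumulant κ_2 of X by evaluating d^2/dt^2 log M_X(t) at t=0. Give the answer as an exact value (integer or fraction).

M_X(t) = (e^(t)/7 + 6/7)^10
K_X(t) = log M_X(t) = 10*log(e^(t)/7 + 6/7)
D^2[K](t) = 60*e^(t)/(e^(2*t) + 12*e^(t) + 36)

κ_2 = D^2[K](0) = 60/49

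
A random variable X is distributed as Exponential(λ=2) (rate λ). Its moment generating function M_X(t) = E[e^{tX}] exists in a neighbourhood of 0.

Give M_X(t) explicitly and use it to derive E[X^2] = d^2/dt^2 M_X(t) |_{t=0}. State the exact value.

E[X^2] = d^2M/dt^2 |_{t=0} = 1/2

M_X(t) = 2/(2 - t)
dM/dt = 2/(t^2 - 4*t + 4)
d^2M/dt^2 = -4/(t^3 - 6*t^2 + 12*t - 8)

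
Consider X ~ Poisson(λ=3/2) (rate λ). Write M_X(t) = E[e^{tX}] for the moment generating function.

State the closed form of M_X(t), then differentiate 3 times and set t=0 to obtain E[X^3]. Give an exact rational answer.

E[X^3] = M′′′(0) = 93/8

M_X(t) = e^(3*e^(t)/2 - 3/2)
M′(t) = 3*e^(-3/2)*e^(t)*e^(3*e^(t)/2)/2
M′′(t) = (9*e^(2*t)*e^(3*e^(t)/2) + 6*e^(t)*e^(3*e^(t)/2))*e^(-3/2)/4
M′′′(t) = (27*e^(3*t)*e^(3*e^(t)/2) + 54*e^(2*t)*e^(3*e^(t)/2) + 12*e^(t)*e^(3*e^(t)/2))*e^(-3/2)/8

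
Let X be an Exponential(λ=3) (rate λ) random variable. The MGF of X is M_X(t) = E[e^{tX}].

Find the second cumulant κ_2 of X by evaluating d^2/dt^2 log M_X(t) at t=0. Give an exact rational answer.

M_X(t) = 3/(3 - t)
K_X(t) = log M_X(t) = -log(3 - t) + log(3)
K^(2)(t) = 1/(t^2 - 6*t + 9)

κ_2 = K^(2)(0) = 1/9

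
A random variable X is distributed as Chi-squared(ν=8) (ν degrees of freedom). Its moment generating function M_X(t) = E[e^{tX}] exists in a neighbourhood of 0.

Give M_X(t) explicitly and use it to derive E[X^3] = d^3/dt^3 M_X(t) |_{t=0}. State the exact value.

M_X(t) = (1 - 2*t)^(-4)
M′(t) = -8/(32*t^5 - 80*t^4 + 80*t^3 - 40*t^2 + 10*t - 1)
M′′(t) = 80/(64*t^6 - 192*t^5 + 240*t^4 - 160*t^3 + 60*t^2 - 12*t + 1)
M′′′(t) = -960/(128*t^7 - 448*t^6 + 672*t^5 - 560*t^4 + 280*t^3 - 84*t^2 + 14*t - 1)

E[X^3] = M′′′(0) = 960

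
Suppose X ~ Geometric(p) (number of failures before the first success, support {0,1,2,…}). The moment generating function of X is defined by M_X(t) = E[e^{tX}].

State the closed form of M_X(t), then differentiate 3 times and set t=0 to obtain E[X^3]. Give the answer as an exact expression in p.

E[X^3] = M^(3)(0) = -1 + 7/p - 12/p^2 + 6/p^3

M_X(t) = p/(-(1 - p)*e^(t) + 1)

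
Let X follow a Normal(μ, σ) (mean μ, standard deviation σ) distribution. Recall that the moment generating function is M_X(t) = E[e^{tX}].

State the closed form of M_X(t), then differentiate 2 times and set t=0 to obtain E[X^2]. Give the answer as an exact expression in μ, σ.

M_X(t) = e^(μ*t + σ^2*t^2/2)
dM/dt = μ*e^(μ*t)*e^(σ^2*t^2/2) + σ^2*t*e^(μ*t)*e^(σ^2*t^2/2)
d^2M/dt^2 = μ^2*e^(μ*t)*e^(σ^2*t^2/2) + 2*μ*σ^2*t*e^(μ*t)*e^(σ^2*t^2/2) + σ^4*t^2*e^(μ*t)*e^(σ^2*t^2/2) + σ^2*e^(μ*t)*e^(σ^2*t^2/2)

E[X^2] = d^2M/dt^2 |_{t=0} = μ^2 + σ^2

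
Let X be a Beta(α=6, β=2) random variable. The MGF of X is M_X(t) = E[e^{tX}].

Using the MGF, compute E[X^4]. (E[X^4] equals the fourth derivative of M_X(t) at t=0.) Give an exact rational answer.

E[X^4] = D^4[M](0) = 21/55

M_X(t) = ₁F₁(6; 8; t)
D^4[M](t) = 21*₁F₁(10; 12; t)/55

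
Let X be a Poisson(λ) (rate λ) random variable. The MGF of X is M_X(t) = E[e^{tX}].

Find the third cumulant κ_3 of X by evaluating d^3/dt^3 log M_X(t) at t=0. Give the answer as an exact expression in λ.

M_X(t) = e^(λ*(e^(t) - 1))
K_X(t) = log M_X(t) = λ*(e^(t) - 1)
D^3[K](t) = λ*e^(t)

κ_3 = D^3[K](0) = λ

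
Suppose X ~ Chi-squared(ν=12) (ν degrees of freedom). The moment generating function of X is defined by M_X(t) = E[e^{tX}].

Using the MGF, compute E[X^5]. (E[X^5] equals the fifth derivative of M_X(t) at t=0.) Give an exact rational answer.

E[X^5] = M^(5)(0) = 967680

M_X(t) = (1 - 2*t)^(-6)
M^(5)(t) = -967680/(2048*t^11 - 11264*t^10 + 28160*t^9 - 42240*t^8 + 42240*t^7 - 29568*t^6 + 14784*t^5 - 5280*t^4 + 1320*t^3 - 220*t^2 + 22*t - 1)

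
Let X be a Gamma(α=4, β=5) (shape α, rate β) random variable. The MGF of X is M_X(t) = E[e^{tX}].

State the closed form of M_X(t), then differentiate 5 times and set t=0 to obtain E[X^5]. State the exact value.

M_X(t) = 625/(5 - t)^4
dM/dt = -2500/(t^5 - 25*t^4 + 250*t^3 - 1250*t^2 + 3125*t - 3125)
d^2M/dt^2 = 12500/(t^6 - 30*t^5 + 375*t^4 - 2500*t^3 + 9375*t^2 - 18750*t + 15625)
d^3M/dt^3 = -75000/(t^7 - 35*t^6 + 525*t^5 - 4375*t^4 + 21875*t^3 - 65625*t^2 + 109375*t - 78125)
d^4M/dt^4 = 525000/(t^8 - 40*t^7 + 700*t^6 - 7000*t^5 + 43750*t^4 - 175000*t^3 + 437500*t^2 - 625000*t + 390625)
d^5M/dt^5 = -4200000/(t^9 - 45*t^8 + 900*t^7 - 10500*t^6 + 78750*t^5 - 393750*t^4 + 1312500*t^3 - 2812500*t^2 + 3515625*t - 1953125)

E[X^5] = d^5M/dt^5 |_{t=0} = 1344/625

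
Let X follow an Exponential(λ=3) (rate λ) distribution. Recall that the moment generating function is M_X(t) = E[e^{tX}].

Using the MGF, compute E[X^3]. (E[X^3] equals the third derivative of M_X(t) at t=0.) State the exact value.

E[X^3] = M′′′(0) = 2/9

M_X(t) = 3/(3 - t)
M′(t) = 3/(t^2 - 6*t + 9)
M′′(t) = -6/(t^3 - 9*t^2 + 27*t - 27)
M′′′(t) = 18/(t^4 - 12*t^3 + 54*t^2 - 108*t + 81)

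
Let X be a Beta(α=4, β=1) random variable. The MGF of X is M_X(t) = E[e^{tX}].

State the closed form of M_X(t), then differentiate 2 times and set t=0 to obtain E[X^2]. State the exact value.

E[X^2] = d^2M/dt^2 |_{t=0} = 2/3

M_X(t) = ₁F₁(4; 5; t)
dM/dt = 4*₁F₁(5; 6; t)/5
d^2M/dt^2 = 2*₁F₁(6; 7; t)/3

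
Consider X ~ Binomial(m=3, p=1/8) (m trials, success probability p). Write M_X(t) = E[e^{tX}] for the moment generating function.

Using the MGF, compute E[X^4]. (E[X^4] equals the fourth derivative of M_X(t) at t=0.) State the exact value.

E[X^4] = D^4[M](0) = 141/128

M_X(t) = (e^(t)/8 + 7/8)^3
D^4[M](t) = 81*e^(3*t)/512 + 21*e^(2*t)/32 + 147*e^(t)/512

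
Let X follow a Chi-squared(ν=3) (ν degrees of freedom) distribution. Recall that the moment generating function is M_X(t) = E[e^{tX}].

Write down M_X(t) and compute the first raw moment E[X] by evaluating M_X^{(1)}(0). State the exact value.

E[X] = M^(1)(0) = 3

M_X(t) = (1 - 2*t)^(-3/2)
M^(1)(t) = 3/(4*t^2*√(1 - 2*t) - 4*t*√(1 - 2*t) + √(1 - 2*t))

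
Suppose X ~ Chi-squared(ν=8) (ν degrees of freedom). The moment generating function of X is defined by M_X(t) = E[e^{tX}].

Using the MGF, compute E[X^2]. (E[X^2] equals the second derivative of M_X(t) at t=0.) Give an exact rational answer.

E[X^2] = D^2[M](0) = 80

M_X(t) = (1 - 2*t)^(-4)
D^2[M](t) = 80/(64*t^6 - 192*t^5 + 240*t^4 - 160*t^3 + 60*t^2 - 12*t + 1)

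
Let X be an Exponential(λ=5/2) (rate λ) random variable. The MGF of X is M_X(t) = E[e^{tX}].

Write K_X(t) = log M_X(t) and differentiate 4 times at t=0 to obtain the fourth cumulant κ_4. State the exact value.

M_X(t) = 5/(2*(5/2 - t))
K_X(t) = log M_X(t) = -log(5/2 - t) - log(2) + log(5)
dK/dt = -2/(2*t - 5)
d^2K/dt^2 = 4/(4*t^2 - 20*t + 25)
d^3K/dt^3 = -16/(8*t^3 - 60*t^2 + 150*t - 125)
d^4K/dt^4 = 96/(16*t^4 - 160*t^3 + 600*t^2 - 1000*t + 625)

κ_4 = d^4K/dt^4 |_{t=0} = 96/625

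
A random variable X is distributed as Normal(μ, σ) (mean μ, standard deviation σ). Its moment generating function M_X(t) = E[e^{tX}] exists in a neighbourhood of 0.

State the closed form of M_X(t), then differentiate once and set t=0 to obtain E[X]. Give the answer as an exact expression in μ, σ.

M_X(t) = e^(μ*t + σ^2*t^2/2)
D[M](t) = μ*e^(μ*t)*e^(σ^2*t^2/2) + σ^2*t*e^(μ*t)*e^(σ^2*t^2/2)

E[X] = D[M](0) = μ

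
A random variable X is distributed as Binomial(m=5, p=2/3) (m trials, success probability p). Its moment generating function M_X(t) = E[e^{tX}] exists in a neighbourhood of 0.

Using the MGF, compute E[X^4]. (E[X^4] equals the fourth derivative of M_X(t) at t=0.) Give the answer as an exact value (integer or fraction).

M_X(t) = (2*e^(t)/3 + 1/3)^5
dM/dt = 160*e^(5*t)/243 + 320*e^(4*t)/243 + 80*e^(3*t)/81 + 80*e^(2*t)/243 + 10*e^(t)/243
d^2M/dt^2 = 800*e^(5*t)/243 + 1280*e^(4*t)/243 + 80*e^(3*t)/27 + 160*e^(2*t)/243 + 10*e^(t)/243
d^3M/dt^3 = 4000*e^(5*t)/243 + 5120*e^(4*t)/243 + 80*e^(3*t)/9 + 320*e^(2*t)/243 + 10*e^(t)/243
d^4M/dt^4 = 20000*e^(5*t)/243 + 20480*e^(4*t)/243 + 80*e^(3*t)/3 + 640*e^(2*t)/243 + 10*e^(t)/243

E[X^4] = d^4M/dt^4 |_{t=0} = 5290/27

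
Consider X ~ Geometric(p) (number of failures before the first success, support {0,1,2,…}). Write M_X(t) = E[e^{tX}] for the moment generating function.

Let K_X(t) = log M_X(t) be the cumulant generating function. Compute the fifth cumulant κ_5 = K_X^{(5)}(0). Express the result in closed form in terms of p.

κ_5 = K′′′′′(0) = (p^4 - 15*p^3 + 50*p^2 - 60*p + 24)/p^5

M_X(t) = p/(-(1 - p)*e^(t) + 1)
K_X(t) = log M_X(t) = log(p) - log(-(1 - p)*e^(t) + 1)
K′(t) = (-p*e^(t) + e^(t))/(p*e^(t) - e^(t) + 1)
K′′(t) = (-p*e^(t) + e^(t))/(p^2*e^(2*t) - 2*p*e^(2*t) + 2*p*e^(t) + e^(2*t) - 2*e^(t) + 1)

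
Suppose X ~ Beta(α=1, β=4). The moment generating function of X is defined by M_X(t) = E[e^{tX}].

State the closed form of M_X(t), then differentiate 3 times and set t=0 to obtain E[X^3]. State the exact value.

M_X(t) = ₁F₁(1; 5; t)
M′(t) = ₁F₁(2; 6; t)/5
M′′(t) = ₁F₁(3; 7; t)/15
M′′′(t) = ₁F₁(4; 8; t)/35

E[X^3] = M′′′(0) = 1/35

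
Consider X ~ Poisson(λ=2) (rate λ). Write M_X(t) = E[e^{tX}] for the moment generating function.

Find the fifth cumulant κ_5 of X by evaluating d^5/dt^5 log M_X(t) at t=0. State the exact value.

κ_5 = D^5[K](0) = 2

M_X(t) = e^(2*e^(t) - 2)
K_X(t) = log M_X(t) = 2*e^(t) - 2
D^5[K](t) = 2*e^(t)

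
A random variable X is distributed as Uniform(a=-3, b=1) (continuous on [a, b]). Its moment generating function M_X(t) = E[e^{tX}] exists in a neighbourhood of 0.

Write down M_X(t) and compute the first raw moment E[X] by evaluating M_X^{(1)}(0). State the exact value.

E[X] = M^(1)(0) = -1

M_X(t) = (e^(t) - e^(-3*t))/(4*t)
M^(1)(t) = (t*e^(4*t) + 3*t - e^(4*t) + 1)*e^(-3*t)/(4*t^2)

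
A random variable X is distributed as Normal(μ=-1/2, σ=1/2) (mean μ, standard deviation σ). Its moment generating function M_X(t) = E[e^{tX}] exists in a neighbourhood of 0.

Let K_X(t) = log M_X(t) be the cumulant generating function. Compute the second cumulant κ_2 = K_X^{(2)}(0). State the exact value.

κ_2 = K^(2)(0) = 1/4

M_X(t) = e^(t^2/8 - t/2)
K_X(t) = log M_X(t) = t^2/8 - t/2
K^(2)(t) = 1/4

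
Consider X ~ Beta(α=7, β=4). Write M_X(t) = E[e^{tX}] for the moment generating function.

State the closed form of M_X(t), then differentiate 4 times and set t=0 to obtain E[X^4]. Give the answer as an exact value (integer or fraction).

E[X^4] = M′′′′(0) = 30/143

M_X(t) = ₁F₁(7; 11; t)
M′(t) = 7*₁F₁(8; 12; t)/11
M′′(t) = 14*₁F₁(9; 13; t)/33
M′′′(t) = 42*₁F₁(10; 14; t)/143
M′′′′(t) = 30*₁F₁(11; 15; t)/143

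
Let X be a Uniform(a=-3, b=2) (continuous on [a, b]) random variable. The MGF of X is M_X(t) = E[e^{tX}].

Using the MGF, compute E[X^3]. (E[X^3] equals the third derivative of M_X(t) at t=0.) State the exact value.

E[X^3] = M′′′(0) = -13/4

M_X(t) = (e^(2*t) - e^(-3*t))/(5*t)
M′(t) = (2*t*e^(5*t) + 3*t - e^(5*t) + 1)*e^(-3*t)/(5*t^2)
M′′(t) = (4*t^2*e^(5*t) - 9*t^2 - 4*t*e^(5*t) - 6*t + 2*e^(5*t) - 2)*e^(-3*t)/(5*t^3)
M′′′(t) = (8*t^3*e^(5*t) + 27*t^3 - 12*t^2*e^(5*t) + 27*t^2 + 12*t*e^(5*t) + 18*t - 6*e^(5*t) + 6)*e^(-3*t)/(5*t^4)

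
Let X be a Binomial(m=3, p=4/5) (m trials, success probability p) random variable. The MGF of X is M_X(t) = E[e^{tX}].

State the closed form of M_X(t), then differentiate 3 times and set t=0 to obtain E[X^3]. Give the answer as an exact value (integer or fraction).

M_X(t) = (4*e^(t)/5 + 1/5)^3
dM/dt = 192*e^(3*t)/125 + 96*e^(2*t)/125 + 12*e^(t)/125
d^2M/dt^2 = 576*e^(3*t)/125 + 192*e^(2*t)/125 + 12*e^(t)/125
d^3M/dt^3 = 1728*e^(3*t)/125 + 384*e^(2*t)/125 + 12*e^(t)/125

E[X^3] = d^3M/dt^3 |_{t=0} = 2124/125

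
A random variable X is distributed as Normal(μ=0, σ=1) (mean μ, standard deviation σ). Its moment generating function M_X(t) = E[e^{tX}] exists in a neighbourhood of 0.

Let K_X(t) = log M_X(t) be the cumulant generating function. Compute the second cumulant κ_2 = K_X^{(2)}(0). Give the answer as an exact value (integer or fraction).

κ_2 = K′′(0) = 1

M_X(t) = e^(t^2/2)
K_X(t) = log M_X(t) = t^2/2
K′(t) = t
K′′(t) = 1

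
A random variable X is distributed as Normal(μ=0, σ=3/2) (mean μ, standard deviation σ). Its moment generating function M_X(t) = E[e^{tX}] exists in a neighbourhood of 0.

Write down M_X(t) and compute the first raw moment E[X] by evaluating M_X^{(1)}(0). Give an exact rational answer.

E[X] = D[M](0) = 0

M_X(t) = e^(9*t^2/8)
D[M](t) = 9*t*e^(9*t^2/8)/4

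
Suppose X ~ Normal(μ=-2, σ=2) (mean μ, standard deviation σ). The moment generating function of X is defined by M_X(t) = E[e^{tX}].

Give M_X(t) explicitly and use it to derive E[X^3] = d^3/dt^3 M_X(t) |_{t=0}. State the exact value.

M_X(t) = e^(2*t^2 - 2*t)
D^3[M](t) = (64*t^3*e^(2*t^2) - 96*t^2*e^(2*t^2) + 96*t*e^(2*t^2) - 32*e^(2*t^2))*e^(-2*t)

E[X^3] = D^3[M](0) = -32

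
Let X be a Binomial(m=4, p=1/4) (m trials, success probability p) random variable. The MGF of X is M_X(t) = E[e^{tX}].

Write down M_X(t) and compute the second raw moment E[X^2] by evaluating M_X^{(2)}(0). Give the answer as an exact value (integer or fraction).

M_X(t) = (e^(t)/4 + 3/4)^4
D^2[M](t) = e^(4*t)/16 + 27*e^(3*t)/64 + 27*e^(2*t)/32 + 27*e^(t)/64

E[X^2] = D^2[M](0) = 7/4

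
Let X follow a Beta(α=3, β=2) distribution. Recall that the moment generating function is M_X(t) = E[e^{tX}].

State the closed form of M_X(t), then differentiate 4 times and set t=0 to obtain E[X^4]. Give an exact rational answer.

E[X^4] = d^4M/dt^4 |_{t=0} = 3/14

M_X(t) = ₁F₁(3; 5; t)
dM/dt = 3*₁F₁(4; 6; t)/5
d^2M/dt^2 = 2*₁F₁(5; 7; t)/5
d^3M/dt^3 = 2*₁F₁(6; 8; t)/7
d^4M/dt^4 = 3*₁F₁(7; 9; t)/14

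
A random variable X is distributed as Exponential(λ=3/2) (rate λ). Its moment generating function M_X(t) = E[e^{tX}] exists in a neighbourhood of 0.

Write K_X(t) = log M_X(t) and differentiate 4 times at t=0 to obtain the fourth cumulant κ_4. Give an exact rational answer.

κ_4 = K′′′′(0) = 32/27

M_X(t) = 3/(2*(3/2 - t))
K_X(t) = log M_X(t) = -log(3/2 - t) - log(2) + log(3)
K′(t) = -2/(2*t - 3)
K′′(t) = 4/(4*t^2 - 12*t + 9)
K′′′(t) = -16/(8*t^3 - 36*t^2 + 54*t - 27)
K′′′′(t) = 96/(16*t^4 - 96*t^3 + 216*t^2 - 216*t + 81)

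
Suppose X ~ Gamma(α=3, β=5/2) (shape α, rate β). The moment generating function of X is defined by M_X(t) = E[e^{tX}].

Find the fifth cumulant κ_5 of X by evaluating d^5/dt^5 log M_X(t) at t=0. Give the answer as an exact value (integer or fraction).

M_X(t) = 125/(8*(5/2 - t)^3)
K_X(t) = log M_X(t) = -3*log(5/2 - t) - 3*log(2) + 3*log(5)
D^5[K](t) = -2304/(32*t^5 - 400*t^4 + 2000*t^3 - 5000*t^2 + 6250*t - 3125)

κ_5 = D^5[K](0) = 2304/3125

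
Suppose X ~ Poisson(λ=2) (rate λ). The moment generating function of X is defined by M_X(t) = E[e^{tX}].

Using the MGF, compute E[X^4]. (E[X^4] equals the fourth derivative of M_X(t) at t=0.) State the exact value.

E[X^4] = D^4[M](0) = 94

M_X(t) = e^(2*e^(t) - 2)
D^4[M](t) = (16*e^(4*t)*e^(2*e^(t)) + 48*e^(3*t)*e^(2*e^(t)) + 28*e^(2*t)*e^(2*e^(t)) + 2*e^(t)*e^(2*e^(t)))*e^(-2)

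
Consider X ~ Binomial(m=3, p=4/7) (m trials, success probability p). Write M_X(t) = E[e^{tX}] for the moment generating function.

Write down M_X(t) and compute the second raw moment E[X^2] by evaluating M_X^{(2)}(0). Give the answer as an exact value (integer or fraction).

E[X^2] = d^2M/dt^2 |_{t=0} = 180/49

M_X(t) = (4*e^(t)/7 + 3/7)^3
dM/dt = 192*e^(3*t)/343 + 288*e^(2*t)/343 + 108*e^(t)/343
d^2M/dt^2 = 576*e^(3*t)/343 + 576*e^(2*t)/343 + 108*e^(t)/343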